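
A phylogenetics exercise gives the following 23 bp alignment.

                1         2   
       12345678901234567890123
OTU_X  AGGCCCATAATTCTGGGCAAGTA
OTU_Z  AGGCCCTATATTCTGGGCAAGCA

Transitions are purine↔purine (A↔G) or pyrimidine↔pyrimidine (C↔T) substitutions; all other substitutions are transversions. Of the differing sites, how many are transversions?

Differing sites — 7:A/T (Tv); 8:T/A (Tv); 9:A/T (Tv); 22:T/C (Ti).
Of the 4 differences, 1 transition and 3 transversions, so the answer is 3.

3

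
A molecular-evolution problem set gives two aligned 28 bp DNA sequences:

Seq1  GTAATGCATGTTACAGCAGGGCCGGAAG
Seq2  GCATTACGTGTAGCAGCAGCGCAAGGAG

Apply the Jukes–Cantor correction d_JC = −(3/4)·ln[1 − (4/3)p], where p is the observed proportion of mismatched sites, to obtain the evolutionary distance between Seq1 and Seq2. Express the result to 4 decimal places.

Mismatches occur at site 2 (T↔C), site 4 (A↔T), site 6 (G↔A), site 8 (A↔G), site 12 (T↔A), site 13 (A↔G), site 20 (G↔C), site 23 (C↔A), site 24 (G↔A), site 26 (A↔G).
p = 10/28 = 0.357143.
d = −0.75 · ln(1 − (4/3)·0.357143) = −0.75 · ln(0.523809) = −0.75 · (-0.646628) = 0.4850.

0.4850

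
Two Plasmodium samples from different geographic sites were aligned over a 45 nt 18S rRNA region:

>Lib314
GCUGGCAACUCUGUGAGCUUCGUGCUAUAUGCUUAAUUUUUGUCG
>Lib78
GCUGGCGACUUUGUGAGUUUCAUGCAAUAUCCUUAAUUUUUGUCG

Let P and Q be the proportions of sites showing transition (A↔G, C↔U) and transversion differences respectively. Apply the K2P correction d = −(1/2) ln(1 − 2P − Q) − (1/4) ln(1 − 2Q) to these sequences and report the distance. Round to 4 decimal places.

0.1489

Differing sites — 7:A/G (Ti); 11:C/U (Ti); 18:C/U (Ti); 22:G/A (Ti); 26:U/A (Tv); 31:G/C (Tv).
Of the 6 differences, 4 transitions and 2 transversions over 45 sites: P = 4/45 = 0.088889, Q = 2/45 = 0.044444.
d = −0.5·ln(0.777778) − 0.25·ln(0.911112) = −0.5·(-0.251314) − 0.25·(-0.093089) = 0.1489.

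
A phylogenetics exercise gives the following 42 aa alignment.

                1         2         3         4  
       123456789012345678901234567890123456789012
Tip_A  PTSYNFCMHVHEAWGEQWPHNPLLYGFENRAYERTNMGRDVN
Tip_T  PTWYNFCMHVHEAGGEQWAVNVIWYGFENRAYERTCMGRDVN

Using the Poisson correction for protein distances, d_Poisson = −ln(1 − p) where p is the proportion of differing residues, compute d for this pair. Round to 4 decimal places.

The sequences differ at positions 3 (S/W), 14 (W/G), 19 (P/A), 20 (H/V), 22 (P/V), 23 (L/I), 24 (L/W), 36 (N/C).
p = 8/42 = 0.190476.
d = −ln(1 − 0.190476) = −ln(0.809524) = 0.2113.

0.2113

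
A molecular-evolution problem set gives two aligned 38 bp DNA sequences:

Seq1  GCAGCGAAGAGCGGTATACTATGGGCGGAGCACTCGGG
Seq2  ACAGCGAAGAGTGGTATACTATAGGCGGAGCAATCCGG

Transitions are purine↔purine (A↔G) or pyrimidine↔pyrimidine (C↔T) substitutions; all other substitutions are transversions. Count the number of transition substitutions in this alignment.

The sequences differ at positions 1 (G/A, transition), 12 (C/T, transition), 23 (G/A, transition), 33 (C/A, transversion), 36 (G/C, transversion).
Of the 5 differences, 3 transitions and 2 transversions, so the answer is 3.

3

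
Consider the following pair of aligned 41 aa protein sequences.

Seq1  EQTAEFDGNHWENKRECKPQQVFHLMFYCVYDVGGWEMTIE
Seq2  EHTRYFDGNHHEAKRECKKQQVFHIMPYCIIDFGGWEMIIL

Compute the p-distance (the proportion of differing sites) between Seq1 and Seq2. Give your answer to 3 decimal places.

0.317

Differing sites — 2:Q/H; 4:A/R; 5:E/Y; 11:W/H; 13:N/A; 19:P/K; 25:L/I; 27:F/P; 30:V/I; 31:Y/I; 33:V/F; 39:T/I; 41:E/L.
There are 13 differences over 41 sites, so p = 13/41 = 0.317.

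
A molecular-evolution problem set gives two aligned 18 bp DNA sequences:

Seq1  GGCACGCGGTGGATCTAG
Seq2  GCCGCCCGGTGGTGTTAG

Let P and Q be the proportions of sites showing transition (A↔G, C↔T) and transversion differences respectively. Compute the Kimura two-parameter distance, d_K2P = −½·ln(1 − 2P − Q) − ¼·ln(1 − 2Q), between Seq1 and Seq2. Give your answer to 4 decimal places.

0.4408

Mismatches occur at site 2 (G↔C, transversion), site 4 (A↔G, transition), site 6 (G↔C, transversion), site 13 (A↔T, transversion), site 14 (T↔G, transversion), site 15 (C↔T, transition).
Of the 6 differences, 2 transitions and 4 transversions over 18 sites: P = 2/18 = 0.111111, Q = 4/18 = 0.222222.
d = −0.5·ln(0.555556) − 0.25·ln(0.555556) = −0.5·(-0.587786) − 0.25·(-0.587786) = 0.4408.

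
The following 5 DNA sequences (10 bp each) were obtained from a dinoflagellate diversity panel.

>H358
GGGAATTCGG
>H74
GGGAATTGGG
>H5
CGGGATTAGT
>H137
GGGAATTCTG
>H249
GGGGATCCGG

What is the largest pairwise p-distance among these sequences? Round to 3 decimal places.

0.500

Pairwise Hamming distances:
  H358 vs H74: 1
  H358 vs H5: 4
  H358 vs H137: 1
  H358 vs H249: 2
  H74 vs H5: 4
  H74 vs H137: 2
  H74 vs H249: 3
  H5 vs H137: 5
  H5 vs H249: 4
  H137 vs H249: 3
The largest is 5 mismatches, between H5 and H137; p = 5/10 = 0.500.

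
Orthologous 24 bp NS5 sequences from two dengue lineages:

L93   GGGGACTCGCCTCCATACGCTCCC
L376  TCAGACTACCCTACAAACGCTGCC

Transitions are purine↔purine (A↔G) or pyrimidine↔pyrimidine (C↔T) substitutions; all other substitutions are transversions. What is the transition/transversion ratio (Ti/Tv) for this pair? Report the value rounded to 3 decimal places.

Mismatches occur at site 1 (G/T, transversion), site 2 (G/C, transversion), site 3 (G/A, transition), site 8 (C/A, transversion), site 9 (G/C, transversion), site 13 (C/A, transversion), site 16 (T/A, transversion), site 22 (C/G, transversion).
Of the 8 differences, 1 transition and 7 transversions, so Ti/Tv = 1/7 = 0.143.

0.143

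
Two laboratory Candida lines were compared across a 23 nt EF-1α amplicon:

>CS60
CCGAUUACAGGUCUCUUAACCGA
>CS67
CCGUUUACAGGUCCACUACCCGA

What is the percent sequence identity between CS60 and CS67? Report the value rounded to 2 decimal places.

78.26%

The sequences differ at positions 4 (A/U), 14 (U/C), 15 (C/A), 16 (U/C), 19 (A/C).
18 of the 23 sites match, so the percent identity is 18/23 × 100 = 78.26%.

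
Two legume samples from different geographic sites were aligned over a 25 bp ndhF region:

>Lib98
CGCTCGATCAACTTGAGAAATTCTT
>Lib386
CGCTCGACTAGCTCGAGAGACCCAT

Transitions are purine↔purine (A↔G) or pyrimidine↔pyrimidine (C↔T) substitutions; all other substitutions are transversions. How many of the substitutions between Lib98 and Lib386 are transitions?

7

Mismatches occur at site 8 (T↔C, transition), site 9 (C↔T, transition), site 11 (A↔G, transition), site 14 (T↔C, transition), site 19 (A↔G, transition), site 21 (T↔C, transition), site 22 (T↔C, transition), site 24 (T↔A, transversion).
Of the 8 differences, 7 transitions and 1 transversion, so the answer is 7.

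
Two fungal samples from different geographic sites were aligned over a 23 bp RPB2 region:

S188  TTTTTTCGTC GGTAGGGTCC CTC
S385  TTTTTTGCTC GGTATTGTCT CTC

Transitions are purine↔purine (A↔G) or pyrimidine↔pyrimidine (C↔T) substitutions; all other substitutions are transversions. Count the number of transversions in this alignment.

4

Mismatches occur at site 7 (C↔G, transversion), site 8 (G↔C, transversion), site 15 (G↔T, transversion), site 16 (G↔T, transversion), site 20 (C↔T, transition).
Of the 5 differences, 1 transition and 4 transversions, so the answer is 4.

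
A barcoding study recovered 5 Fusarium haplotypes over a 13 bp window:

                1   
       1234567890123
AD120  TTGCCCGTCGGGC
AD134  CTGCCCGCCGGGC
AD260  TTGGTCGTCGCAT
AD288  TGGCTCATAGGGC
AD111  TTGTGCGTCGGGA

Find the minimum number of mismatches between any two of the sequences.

Pairwise Hamming distances:
  AD120 vs AD134: 2
  AD120 vs AD260: 5
  AD120 vs AD288: 4
  AD120 vs AD111: 3
  AD134 vs AD260: 7
  AD134 vs AD288: 6
  AD134 vs AD111: 5
  AD260 vs AD288: 7
  AD260 vs AD111: 5
  AD288 vs AD111: 6
The smallest is 2, between AD120 and AD134.

2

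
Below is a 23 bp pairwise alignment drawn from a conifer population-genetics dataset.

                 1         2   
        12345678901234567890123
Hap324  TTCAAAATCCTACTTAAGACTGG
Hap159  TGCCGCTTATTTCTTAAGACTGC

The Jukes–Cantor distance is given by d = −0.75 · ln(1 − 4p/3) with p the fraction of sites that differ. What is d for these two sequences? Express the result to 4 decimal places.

Differing sites — 2:T/G; 4:A/C; 5:A/G; 6:A/C; 7:A/T; 9:C/A; 10:C/T; 12:A/T; 23:G/C.
p = 9/23 = 0.391304.
d = −0.75 · ln(1 − (4/3)·0.391304) = −0.75 · ln(0.478261) = −0.75 · (-0.737599) = 0.5532.

0.5532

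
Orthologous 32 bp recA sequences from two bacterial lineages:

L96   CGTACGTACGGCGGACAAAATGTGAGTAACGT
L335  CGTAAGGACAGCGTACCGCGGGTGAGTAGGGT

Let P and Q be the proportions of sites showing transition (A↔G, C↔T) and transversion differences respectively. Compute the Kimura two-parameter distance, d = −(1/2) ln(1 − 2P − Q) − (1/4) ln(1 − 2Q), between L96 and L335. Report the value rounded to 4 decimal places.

Mismatches occur at site 5 (C/A, transversion), site 7 (T/G, transversion), site 10 (G/A, transition), site 14 (G/T, transversion), site 17 (A/C, transversion), site 18 (A/G, transition), site 19 (A/C, transversion), site 20 (A/G, transition), site 21 (T/G, transversion), site 29 (A/G, transition), site 30 (C/G, transversion).
Of the 11 differences, 4 transitions and 7 transversions over 32 sites: P = 4/32 = 0.125000, Q = 7/32 = 0.218750.
d = −0.5·ln(0.531250) − 0.25·ln(0.562500) = −0.5·(-0.632523) − 0.25·(-0.575364) = 0.4601.

0.4601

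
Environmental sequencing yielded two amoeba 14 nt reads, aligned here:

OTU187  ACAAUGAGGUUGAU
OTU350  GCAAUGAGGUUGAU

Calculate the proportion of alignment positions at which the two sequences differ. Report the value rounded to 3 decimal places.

A single mismatch occurs at site 1 (A/G).
There are 1 differences over 14 sites, so p = 1/14 = 0.071.

0.071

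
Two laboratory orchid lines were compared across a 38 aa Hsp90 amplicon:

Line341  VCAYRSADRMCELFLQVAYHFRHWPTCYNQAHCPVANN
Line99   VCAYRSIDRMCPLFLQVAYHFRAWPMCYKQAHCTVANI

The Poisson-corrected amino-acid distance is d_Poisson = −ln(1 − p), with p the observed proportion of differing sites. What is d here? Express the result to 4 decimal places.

Differing sites — 7:A/I; 12:E/P; 23:H/A; 26:T/M; 29:N/K; 34:P/T; 38:N/I.
p = 7/38 = 0.184211.
d = −ln(1 − 0.184211) = −ln(0.815789) = 0.2036.

0.2036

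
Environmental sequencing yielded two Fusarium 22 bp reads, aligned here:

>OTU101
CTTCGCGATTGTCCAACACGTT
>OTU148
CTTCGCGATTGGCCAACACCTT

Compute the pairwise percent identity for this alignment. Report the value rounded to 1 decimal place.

90.9%

The sequences differ at positions 12 (T/G), 20 (G/C).
20 of the 22 sites match, so the percent identity is 20/22 × 100 = 90.9%.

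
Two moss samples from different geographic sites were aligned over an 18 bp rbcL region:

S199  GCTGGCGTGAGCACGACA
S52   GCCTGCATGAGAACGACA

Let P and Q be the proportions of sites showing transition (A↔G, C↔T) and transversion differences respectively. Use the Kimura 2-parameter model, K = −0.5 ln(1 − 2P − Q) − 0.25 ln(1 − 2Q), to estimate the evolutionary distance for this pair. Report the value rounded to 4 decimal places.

Differing sites — 3:T/C (Ti); 4:G/T (Tv); 7:G/A (Ti); 12:C/A (Tv).
Of the 4 differences, 2 transitions and 2 transversions over 18 sites: P = 2/18 = 0.111111, Q = 2/18 = 0.111111.
d = −0.5·ln(0.666667) − 0.25·ln(0.777778) = −0.5·(-0.405465) − 0.25·(-0.251314) = 0.2656.

0.2656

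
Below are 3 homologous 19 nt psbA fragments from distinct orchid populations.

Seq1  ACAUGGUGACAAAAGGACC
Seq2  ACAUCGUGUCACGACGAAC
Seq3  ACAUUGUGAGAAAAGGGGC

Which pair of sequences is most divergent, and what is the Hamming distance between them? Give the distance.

Pairwise Hamming distances:
  Seq1 vs Seq2: 6
  Seq1 vs Seq3: 4
  Seq2 vs Seq3: 8
The largest is 8, between Seq2 and Seq3.

8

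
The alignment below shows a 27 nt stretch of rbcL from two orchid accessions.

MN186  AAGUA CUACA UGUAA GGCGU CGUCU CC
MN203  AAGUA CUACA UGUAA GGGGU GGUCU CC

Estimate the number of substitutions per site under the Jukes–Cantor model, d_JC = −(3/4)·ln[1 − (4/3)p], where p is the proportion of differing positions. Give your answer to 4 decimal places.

Mismatches occur at site 18 (C/G), site 21 (C/G).
p = 2/27 = 0.074074.
d = −0.75 · ln(1 − (4/3)·0.074074) = −0.75 · ln(0.901235) = −0.75 · (-0.103989) = 0.0780.

0.0780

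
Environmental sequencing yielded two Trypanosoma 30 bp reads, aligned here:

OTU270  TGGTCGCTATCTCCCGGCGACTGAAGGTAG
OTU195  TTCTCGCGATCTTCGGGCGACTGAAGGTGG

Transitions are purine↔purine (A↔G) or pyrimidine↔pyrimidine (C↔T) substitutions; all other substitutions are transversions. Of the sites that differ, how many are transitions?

2

Mismatches occur at site 2 (G/T, transversion), site 3 (G/C, transversion), site 8 (T/G, transversion), site 13 (C/T, transition), site 15 (C/G, transversion), site 29 (A/G, transition).
Of the 6 differences, 2 transitions and 4 transversions, so the answer is 2.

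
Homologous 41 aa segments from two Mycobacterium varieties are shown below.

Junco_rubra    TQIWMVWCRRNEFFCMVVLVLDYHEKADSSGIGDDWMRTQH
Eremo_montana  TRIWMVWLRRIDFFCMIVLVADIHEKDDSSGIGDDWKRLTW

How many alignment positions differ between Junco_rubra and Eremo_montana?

12

The sequences differ at positions 2 (Q/R), 8 (C/L), 11 (N/I), 12 (E/D), 17 (V/I), 21 (L/A), 23 (Y/I), 27 (A/D), 37 (M/K), 39 (T/L), 40 (Q/T), 41 (H/W).
That gives 12 mismatches out of 41 aligned sites, so the Hamming distance is 12.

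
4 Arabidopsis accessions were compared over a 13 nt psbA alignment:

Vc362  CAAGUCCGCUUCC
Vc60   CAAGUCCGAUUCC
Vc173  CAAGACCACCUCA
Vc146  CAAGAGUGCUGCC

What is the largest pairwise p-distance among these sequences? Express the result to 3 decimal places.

0.462

Pairwise Hamming distances:
  Vc362 vs Vc60: 1
  Vc362 vs Vc173: 4
  Vc362 vs Vc146: 4
  Vc60 vs Vc173: 5
  Vc60 vs Vc146: 5
  Vc173 vs Vc146: 6
The largest is 6 mismatches, between Vc173 and Vc146; p = 6/13 = 0.462.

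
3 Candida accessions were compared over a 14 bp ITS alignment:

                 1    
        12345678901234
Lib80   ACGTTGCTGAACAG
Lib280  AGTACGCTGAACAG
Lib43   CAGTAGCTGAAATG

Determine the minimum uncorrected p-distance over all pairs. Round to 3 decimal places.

0.286

Pairwise Hamming distances:
  Lib80 vs Lib280: 4
  Lib80 vs Lib43: 5
  Lib280 vs Lib43: 7
The smallest is 4 mismatches, between Lib80 and Lib280; p = 4/14 = 0.286.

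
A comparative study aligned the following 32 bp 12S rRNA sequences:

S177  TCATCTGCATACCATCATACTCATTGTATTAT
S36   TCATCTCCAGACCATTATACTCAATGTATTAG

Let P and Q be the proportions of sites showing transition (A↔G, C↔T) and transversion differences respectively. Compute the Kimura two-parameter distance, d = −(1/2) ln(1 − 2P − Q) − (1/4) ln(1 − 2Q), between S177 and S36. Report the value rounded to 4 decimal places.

Mismatches occur at site 7 (G/C, transversion), site 10 (T/G, transversion), site 16 (C/T, transition), site 24 (T/A, transversion), site 32 (T/G, transversion).
Of the 5 differences, 1 transition and 4 transversions over 32 sites: P = 1/32 = 0.031250, Q = 4/32 = 0.125000.
d = −0.5·ln(0.812500) − 0.25·ln(0.750000) = −0.5·(-0.207639) − 0.25·(-0.287682) = 0.1757.

0.1757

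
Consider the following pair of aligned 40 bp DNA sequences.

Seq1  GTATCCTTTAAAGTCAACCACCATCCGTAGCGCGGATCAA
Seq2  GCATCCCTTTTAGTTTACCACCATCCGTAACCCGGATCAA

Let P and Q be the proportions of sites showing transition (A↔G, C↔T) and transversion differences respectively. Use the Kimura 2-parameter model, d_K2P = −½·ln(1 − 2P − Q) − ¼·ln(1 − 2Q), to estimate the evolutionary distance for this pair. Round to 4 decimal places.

Differing sites — 2:T/C (Ti); 7:T/C (Ti); 10:A/T (Tv); 11:A/T (Tv); 15:C/T (Ti); 16:A/T (Tv); 30:G/A (Ti); 32:G/C (Tv).
Of the 8 differences, 4 transitions and 4 transversions over 40 sites: P = 4/40 = 0.100000, Q = 4/40 = 0.100000.
d = −0.5·ln(0.700000) − 0.25·ln(0.800000) = −0.5·(-0.356675) − 0.25·(-0.223144) = 0.2341.

0.2341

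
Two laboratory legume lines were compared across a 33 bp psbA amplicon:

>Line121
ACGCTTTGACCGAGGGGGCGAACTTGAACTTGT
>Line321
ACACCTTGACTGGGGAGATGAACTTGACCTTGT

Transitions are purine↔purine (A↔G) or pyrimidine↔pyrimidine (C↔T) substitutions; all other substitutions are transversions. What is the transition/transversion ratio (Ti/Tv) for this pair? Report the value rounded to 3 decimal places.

7.000

Mismatches occur at site 3 (G→A, transition), site 5 (T→C, transition), site 11 (C→T, transition), site 13 (A→G, transition), site 16 (G→A, transition), site 18 (G→A, transition), site 19 (C→T, transition), site 28 (A→C, transversion).
Of the 8 differences, 7 transitions and 1 transversion, so Ti/Tv = 7/1 = 7.000.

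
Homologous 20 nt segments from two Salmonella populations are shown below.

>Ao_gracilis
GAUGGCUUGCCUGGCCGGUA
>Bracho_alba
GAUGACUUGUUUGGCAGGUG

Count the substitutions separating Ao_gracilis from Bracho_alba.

5

Mismatches occur at site 5 (G↔A), site 10 (C↔U), site 11 (C↔U), site 16 (C↔A), site 20 (A↔G).
That gives 5 mismatches out of 20 aligned sites, so the Hamming distance is 5.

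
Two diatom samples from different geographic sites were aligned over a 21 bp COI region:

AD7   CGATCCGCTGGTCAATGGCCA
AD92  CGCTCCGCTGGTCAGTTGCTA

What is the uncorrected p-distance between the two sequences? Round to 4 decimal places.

0.1905

The sequences differ at positions 3 (A/C), 15 (A/G), 17 (G/T), 20 (C/T).
There are 4 differences over 21 sites, so p = 4/21 = 0.1905.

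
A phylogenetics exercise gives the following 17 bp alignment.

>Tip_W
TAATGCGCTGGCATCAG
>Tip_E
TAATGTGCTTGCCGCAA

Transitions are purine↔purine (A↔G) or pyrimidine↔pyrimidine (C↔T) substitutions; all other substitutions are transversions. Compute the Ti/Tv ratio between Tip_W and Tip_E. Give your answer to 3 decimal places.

The sequences differ at positions 6 (C/T, transition), 10 (G/T, transversion), 13 (A/C, transversion), 14 (T/G, transversion), 17 (G/A, transition).
Of the 5 differences, 2 transitions and 3 transversions, so Ti/Tv = 2/3 = 0.667.

0.667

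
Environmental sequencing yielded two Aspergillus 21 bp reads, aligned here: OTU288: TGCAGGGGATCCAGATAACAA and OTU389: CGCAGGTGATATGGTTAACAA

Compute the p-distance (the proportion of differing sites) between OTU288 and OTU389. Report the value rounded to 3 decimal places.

Differing sites — 1:T/C; 7:G/T; 11:C/A; 12:C/T; 13:A/G; 15:A/T.
There are 6 differences over 21 sites, so p = 6/21 = 0.286.

0.286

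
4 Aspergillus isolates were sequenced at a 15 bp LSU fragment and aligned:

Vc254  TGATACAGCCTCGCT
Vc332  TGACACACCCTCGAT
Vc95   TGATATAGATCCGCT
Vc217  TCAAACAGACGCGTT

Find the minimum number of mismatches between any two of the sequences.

3

Pairwise Hamming distances:
  Vc254 vs Vc332: 3
  Vc254 vs Vc95: 4
  Vc254 vs Vc217: 5
  Vc332 vs Vc95: 7
  Vc332 vs Vc217: 6
  Vc95 vs Vc217: 6
The smallest is 3, between Vc254 and Vc332.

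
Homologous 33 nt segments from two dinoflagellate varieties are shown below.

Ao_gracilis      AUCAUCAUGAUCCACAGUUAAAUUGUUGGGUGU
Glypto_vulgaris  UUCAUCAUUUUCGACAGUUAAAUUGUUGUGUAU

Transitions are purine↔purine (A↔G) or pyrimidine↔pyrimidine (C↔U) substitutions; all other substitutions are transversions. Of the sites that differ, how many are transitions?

Mismatches occur at site 1 (A/U, transversion), site 9 (G/U, transversion), site 10 (A/U, transversion), site 13 (C/G, transversion), site 29 (G/U, transversion), site 32 (G/A, transition).
Of the 6 differences, 1 transition and 5 transversions, so the answer is 1.

1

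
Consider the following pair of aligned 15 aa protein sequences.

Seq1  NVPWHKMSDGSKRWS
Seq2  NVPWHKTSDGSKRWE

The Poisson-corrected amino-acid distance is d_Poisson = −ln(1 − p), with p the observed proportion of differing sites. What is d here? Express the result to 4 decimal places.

0.1431

Differing sites — 7:M/T; 15:S/E.
p = 2/15 = 0.133333.
d = −ln(1 − 0.133333) = −ln(0.866667) = 0.1431.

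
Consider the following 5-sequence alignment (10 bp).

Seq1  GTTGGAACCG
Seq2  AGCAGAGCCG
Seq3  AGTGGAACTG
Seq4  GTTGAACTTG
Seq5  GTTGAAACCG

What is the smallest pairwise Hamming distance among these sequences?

1

Pairwise Hamming distances:
  Seq1 vs Seq2: 5
  Seq1 vs Seq3: 3
  Seq1 vs Seq4: 4
  Seq1 vs Seq5: 1
  Seq2 vs Seq3: 4
  Seq2 vs Seq4: 8
  Seq2 vs Seq5: 6
  Seq3 vs Seq4: 5
  Seq3 vs Seq5: 4
  Seq4 vs Seq5: 3
The smallest is 1, between Seq1 and Seq5.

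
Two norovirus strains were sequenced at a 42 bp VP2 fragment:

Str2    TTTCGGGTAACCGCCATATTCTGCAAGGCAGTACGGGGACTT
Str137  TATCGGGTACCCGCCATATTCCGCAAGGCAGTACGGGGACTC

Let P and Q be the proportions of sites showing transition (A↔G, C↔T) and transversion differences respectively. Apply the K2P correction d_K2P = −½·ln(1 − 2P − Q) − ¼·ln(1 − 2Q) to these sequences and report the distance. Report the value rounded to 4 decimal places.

0.1021

The sequences differ at positions 2 (T/A, transversion), 10 (A/C, transversion), 22 (T/C, transition), 42 (T/C, transition).
Of the 4 differences, 2 transitions and 2 transversions over 42 sites: P = 2/42 = 0.047619, Q = 2/42 = 0.047619.
d = −0.5·ln(0.857143) − 0.25·ln(0.904762) = −0.5·(-0.154151) − 0.25·(-0.100083) = 0.1021.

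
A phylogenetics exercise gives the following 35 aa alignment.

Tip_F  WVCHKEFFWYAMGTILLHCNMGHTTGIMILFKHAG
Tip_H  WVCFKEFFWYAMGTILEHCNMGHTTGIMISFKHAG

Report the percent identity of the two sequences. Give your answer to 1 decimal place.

Differing sites — 4:H/F; 17:L/E; 30:L/S.
32 of the 35 sites match, so the percent identity is 32/35 × 100 = 91.4%.

91.4%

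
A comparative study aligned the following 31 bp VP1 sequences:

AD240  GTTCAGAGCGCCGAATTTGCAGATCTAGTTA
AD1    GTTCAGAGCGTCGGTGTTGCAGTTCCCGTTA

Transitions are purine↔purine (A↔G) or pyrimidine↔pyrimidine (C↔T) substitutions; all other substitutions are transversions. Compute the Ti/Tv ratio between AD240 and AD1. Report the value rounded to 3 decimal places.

0.750

The sequences differ at positions 11 (C/T, transition), 14 (A/G, transition), 15 (A/T, transversion), 16 (T/G, transversion), 23 (A/T, transversion), 26 (T/C, transition), 27 (A/C, transversion).
Of the 7 differences, 3 transitions and 4 transversions, so Ti/Tv = 3/4 = 0.750.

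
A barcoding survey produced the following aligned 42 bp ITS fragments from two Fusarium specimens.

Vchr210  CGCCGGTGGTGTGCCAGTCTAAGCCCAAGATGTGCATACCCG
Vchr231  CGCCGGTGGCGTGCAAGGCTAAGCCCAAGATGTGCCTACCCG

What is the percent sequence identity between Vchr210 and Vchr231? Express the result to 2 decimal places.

90.48%

The sequences differ at positions 10 (T/C), 15 (C/A), 18 (T/G), 36 (A/C).
38 of the 42 sites match, so the percent identity is 38/42 × 100 = 90.48%.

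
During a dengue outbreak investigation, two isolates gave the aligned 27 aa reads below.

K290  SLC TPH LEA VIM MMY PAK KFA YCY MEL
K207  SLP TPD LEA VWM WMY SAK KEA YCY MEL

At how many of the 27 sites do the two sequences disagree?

Differing sites — 3:C/P; 6:H/D; 11:I/W; 13:M/W; 16:P/S; 20:F/E.
That gives 6 mismatches out of 27 aligned sites, so the Hamming distance is 6.

6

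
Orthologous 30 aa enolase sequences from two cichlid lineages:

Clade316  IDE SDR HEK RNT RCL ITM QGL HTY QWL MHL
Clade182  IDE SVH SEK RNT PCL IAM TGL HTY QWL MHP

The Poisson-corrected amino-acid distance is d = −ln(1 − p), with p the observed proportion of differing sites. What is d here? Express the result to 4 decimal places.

The sequences differ at positions 5 (D/V), 6 (R/H), 7 (H/S), 13 (R/P), 17 (T/A), 19 (Q/T), 30 (L/P).
p = 7/30 = 0.233333.
d = −ln(1 − 0.233333) = −ln(0.766667) = 0.2657.

0.2657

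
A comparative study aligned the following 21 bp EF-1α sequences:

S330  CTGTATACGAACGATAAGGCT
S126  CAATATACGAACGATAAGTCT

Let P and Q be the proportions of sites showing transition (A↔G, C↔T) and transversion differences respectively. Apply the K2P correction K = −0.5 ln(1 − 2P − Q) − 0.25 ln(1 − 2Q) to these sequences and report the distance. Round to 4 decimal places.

0.1585

Mismatches occur at site 2 (T/A, transversion), site 3 (G/A, transition), site 19 (G/T, transversion).
Of the 3 differences, 1 transition and 2 transversions over 21 sites: P = 1/21 = 0.047619, Q = 2/21 = 0.095238.
d = −0.5·ln(0.809524) − 0.25·ln(0.809524) = −0.5·(-0.211309) − 0.25·(-0.211309) = 0.1585.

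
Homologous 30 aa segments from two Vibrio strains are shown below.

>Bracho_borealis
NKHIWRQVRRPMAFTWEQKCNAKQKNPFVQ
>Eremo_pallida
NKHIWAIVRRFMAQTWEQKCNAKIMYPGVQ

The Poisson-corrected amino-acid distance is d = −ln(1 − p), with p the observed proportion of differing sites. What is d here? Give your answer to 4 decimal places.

0.3102

Mismatches occur at site 6 (R→A), site 7 (Q→I), site 11 (P→F), site 14 (F→Q), site 24 (Q→I), site 25 (K→M), site 26 (N→Y), site 28 (F→G).
p = 8/30 = 0.266667.
d = −ln(1 − 0.266667) = −ln(0.733333) = 0.3102.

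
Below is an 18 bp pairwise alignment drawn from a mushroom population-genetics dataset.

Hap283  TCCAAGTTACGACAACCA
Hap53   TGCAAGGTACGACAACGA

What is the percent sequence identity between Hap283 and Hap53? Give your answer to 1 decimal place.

83.3%

Mismatches occur at site 2 (C/G), site 7 (T/G), site 17 (C/G).
15 of the 18 sites match, so the percent identity is 15/18 × 100 = 83.3%.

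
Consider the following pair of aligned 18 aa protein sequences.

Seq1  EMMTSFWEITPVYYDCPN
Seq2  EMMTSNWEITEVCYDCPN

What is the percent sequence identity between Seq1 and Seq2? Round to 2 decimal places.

83.33%

Differing sites — 6:F/N; 11:P/E; 13:Y/C.
15 of the 18 sites match, so the percent identity is 15/18 × 100 = 83.33%.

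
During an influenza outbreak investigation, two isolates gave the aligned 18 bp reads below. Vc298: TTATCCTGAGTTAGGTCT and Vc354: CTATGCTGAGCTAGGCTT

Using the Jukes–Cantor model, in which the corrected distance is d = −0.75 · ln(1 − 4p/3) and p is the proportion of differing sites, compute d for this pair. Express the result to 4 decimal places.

Differing sites — 1:T/C; 5:C/G; 11:T/C; 16:T/C; 17:C/T.
p = 5/18 = 0.277778.
d = −0.75 · ln(1 − (4/3)·0.277778) = −0.75 · ln(0.629629) = −0.75 · (-0.462625) = 0.3470.

0.3470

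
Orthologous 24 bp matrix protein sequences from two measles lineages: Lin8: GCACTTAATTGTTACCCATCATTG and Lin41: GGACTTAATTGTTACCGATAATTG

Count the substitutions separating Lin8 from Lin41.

Differing sites — 2:C/G; 17:C/G; 20:C/A.
That gives 3 mismatches out of 24 aligned sites, so the Hamming distance is 3.

3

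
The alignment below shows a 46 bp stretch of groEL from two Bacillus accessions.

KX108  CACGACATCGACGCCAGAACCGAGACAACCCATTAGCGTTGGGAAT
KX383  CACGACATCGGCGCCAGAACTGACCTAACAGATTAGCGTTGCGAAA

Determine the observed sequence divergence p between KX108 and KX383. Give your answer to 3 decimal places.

0.196

The sequences differ at positions 11 (A/G), 21 (C/T), 24 (G/C), 25 (A/C), 26 (C/T), 30 (C/A), 31 (C/G), 42 (G/C), 46 (T/A).
There are 9 differences over 46 sites, so p = 9/46 = 0.196.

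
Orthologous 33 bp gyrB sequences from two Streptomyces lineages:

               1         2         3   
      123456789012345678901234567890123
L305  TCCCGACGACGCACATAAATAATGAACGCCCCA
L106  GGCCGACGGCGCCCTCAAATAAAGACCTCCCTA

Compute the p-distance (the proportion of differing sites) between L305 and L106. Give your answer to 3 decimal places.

0.303

The sequences differ at positions 1 (T/G), 2 (C/G), 9 (A/G), 13 (A/C), 15 (A/T), 16 (T/C), 23 (T/A), 26 (A/C), 28 (G/T), 32 (C/T).
There are 10 differences over 33 sites, so p = 10/33 = 0.303.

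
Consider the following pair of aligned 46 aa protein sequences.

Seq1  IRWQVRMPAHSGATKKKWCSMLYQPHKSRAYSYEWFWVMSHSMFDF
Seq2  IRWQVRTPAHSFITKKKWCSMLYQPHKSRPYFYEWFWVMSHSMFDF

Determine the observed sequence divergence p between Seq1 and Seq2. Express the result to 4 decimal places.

0.1087

Mismatches occur at site 7 (M/T), site 12 (G/F), site 13 (A/I), site 30 (A/P), site 32 (S/F).
There are 5 differences over 46 sites, so p = 5/46 = 0.1087.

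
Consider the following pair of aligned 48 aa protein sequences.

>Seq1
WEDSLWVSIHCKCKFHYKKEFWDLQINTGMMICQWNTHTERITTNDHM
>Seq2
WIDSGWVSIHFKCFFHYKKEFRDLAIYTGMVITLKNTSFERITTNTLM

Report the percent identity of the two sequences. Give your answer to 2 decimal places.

68.75%

The sequences differ at positions 2 (E/I), 5 (L/G), 11 (C/F), 14 (K/F), 22 (W/R), 25 (Q/A), 27 (N/Y), 31 (M/V), 33 (C/T), 34 (Q/L), 35 (W/K), 38 (H/S), 39 (T/F), 46 (D/T), 47 (H/L).
33 of the 48 sites match, so the percent identity is 33/48 × 100 = 68.75%.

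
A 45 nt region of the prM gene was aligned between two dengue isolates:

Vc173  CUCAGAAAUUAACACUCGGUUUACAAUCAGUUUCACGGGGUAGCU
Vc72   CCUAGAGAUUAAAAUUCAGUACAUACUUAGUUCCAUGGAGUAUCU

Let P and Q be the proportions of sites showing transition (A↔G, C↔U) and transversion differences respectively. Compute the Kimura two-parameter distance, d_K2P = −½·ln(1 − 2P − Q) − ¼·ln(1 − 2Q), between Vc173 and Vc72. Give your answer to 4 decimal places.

Mismatches occur at site 2 (U↔C, transition), site 3 (C↔U, transition), site 7 (A↔G, transition), site 13 (C↔A, transversion), site 15 (C↔U, transition), site 18 (G↔A, transition), site 21 (U↔A, transversion), site 22 (U↔C, transition), site 24 (C↔U, transition), site 26 (A↔C, transversion), site 28 (C↔U, transition), site 33 (U↔C, transition), site 36 (C↔U, transition), site 39 (G↔A, transition), site 43 (G↔U, transversion).
Of the 15 differences, 11 transitions and 4 transversions over 45 sites: P = 11/45 = 0.244444, Q = 4/45 = 0.088889.
d = −0.5·ln(0.422223) − 0.25·ln(0.822222) = −0.5·(-0.862222) − 0.25·(-0.195745) = 0.4800.

0.4800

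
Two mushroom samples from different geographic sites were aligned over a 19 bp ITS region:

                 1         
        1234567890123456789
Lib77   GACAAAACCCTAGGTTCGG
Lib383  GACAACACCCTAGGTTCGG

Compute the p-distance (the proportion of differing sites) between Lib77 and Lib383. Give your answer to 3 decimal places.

0.053

The sequences differ at position 6 (A/C).
There are 1 differences over 19 sites, so p = 1/19 = 0.053.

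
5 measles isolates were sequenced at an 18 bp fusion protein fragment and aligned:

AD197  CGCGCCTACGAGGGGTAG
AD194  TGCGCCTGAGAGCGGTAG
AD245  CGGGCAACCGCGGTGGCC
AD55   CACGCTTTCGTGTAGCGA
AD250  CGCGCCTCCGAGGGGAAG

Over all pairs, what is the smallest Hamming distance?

2

Pairwise Hamming distances:
  AD197 vs AD194: 4
  AD197 vs AD245: 9
  AD197 vs AD55: 9
  AD197 vs AD250: 2
  AD194 vs AD245: 12
  AD194 vs AD55: 11
  AD194 vs AD250: 5
  AD245 vs AD55: 11
  AD245 vs AD250: 8
  AD55 vs AD250: 9
The smallest is 2, between AD197 and AD250.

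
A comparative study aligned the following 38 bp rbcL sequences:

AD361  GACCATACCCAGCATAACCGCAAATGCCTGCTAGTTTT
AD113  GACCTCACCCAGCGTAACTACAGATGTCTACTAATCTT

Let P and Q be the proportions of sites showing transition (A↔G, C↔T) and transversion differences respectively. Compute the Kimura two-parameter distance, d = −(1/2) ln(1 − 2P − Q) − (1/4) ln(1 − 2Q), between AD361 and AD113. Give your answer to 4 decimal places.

0.3601

Mismatches occur at site 5 (A→T, transversion), site 6 (T→C, transition), site 14 (A→G, transition), site 19 (C→T, transition), site 20 (G→A, transition), site 23 (A→G, transition), site 27 (C→T, transition), site 30 (G→A, transition), site 34 (G→A, transition), site 36 (T→C, transition).
Of the 10 differences, 9 transitions and 1 transversion over 38 sites: P = 9/38 = 0.236842, Q = 1/38 = 0.026316.
d = −0.5·ln(0.500000) − 0.25·ln(0.947368) = −0.5·(-0.693147) − 0.25·(-0.054068) = 0.3601.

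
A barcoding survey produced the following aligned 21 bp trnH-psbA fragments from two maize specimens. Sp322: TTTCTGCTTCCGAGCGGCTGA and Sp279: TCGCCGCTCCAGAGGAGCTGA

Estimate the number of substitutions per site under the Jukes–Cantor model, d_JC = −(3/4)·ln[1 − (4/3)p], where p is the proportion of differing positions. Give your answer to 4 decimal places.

0.4408

Differing sites — 2:T/C; 3:T/G; 5:T/C; 9:T/C; 11:C/A; 15:C/G; 16:G/A.
p = 7/21 = 0.333333.
d = −0.75 · ln(1 − (4/3)·0.333333) = −0.75 · ln(0.555556) = −0.75 · (-0.587786) = 0.4408.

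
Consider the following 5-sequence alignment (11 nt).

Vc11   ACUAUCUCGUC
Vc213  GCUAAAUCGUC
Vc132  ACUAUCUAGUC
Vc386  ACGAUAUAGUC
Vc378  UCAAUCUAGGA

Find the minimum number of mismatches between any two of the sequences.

Pairwise Hamming distances:
  Vc11 vs Vc213: 3
  Vc11 vs Vc132: 1
  Vc11 vs Vc386: 3
  Vc11 vs Vc378: 5
  Vc213 vs Vc132: 4
  Vc213 vs Vc386: 4
  Vc213 vs Vc378: 7
  Vc132 vs Vc386: 2
  Vc132 vs Vc378: 4
  Vc386 vs Vc378: 5
The smallest is 1, between Vc11 and Vc132.

1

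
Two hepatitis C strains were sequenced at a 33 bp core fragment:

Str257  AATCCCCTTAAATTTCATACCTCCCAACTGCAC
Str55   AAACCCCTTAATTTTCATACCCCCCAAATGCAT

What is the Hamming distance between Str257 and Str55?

5

The sequences differ at positions 3 (T/A), 12 (A/T), 22 (T/C), 28 (C/A), 33 (C/T).
That gives 5 mismatches out of 33 aligned sites, so the Hamming distance is 5.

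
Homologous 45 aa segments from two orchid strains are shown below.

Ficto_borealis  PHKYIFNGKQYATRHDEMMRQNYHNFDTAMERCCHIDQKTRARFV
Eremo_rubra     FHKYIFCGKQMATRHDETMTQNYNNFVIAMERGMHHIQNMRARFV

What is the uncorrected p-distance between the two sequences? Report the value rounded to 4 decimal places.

0.3111

The sequences differ at positions 1 (P/F), 7 (N/C), 11 (Y/M), 18 (M/T), 20 (R/T), 24 (H/N), 27 (D/V), 28 (T/I), 33 (C/G), 34 (C/M), 36 (I/H), 37 (D/I), 39 (K/N), 40 (T/M).
There are 14 differences over 45 sites, so p = 14/45 = 0.3111.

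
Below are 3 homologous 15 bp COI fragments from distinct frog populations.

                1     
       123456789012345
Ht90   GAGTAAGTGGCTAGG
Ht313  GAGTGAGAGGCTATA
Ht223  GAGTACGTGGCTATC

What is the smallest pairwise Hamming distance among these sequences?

Pairwise Hamming distances:
  Ht90 vs Ht313: 4
  Ht90 vs Ht223: 3
  Ht313 vs Ht223: 4
The smallest is 3, between Ht90 and Ht223.

3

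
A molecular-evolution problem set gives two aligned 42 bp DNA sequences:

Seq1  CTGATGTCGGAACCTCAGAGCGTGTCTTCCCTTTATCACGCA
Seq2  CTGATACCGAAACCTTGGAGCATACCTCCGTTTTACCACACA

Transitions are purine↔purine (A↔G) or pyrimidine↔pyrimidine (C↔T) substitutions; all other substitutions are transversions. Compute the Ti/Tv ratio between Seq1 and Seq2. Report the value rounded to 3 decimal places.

12.000

The sequences differ at positions 6 (G/A, transition), 7 (T/C, transition), 10 (G/A, transition), 16 (C/T, transition), 17 (A/G, transition), 22 (G/A, transition), 24 (G/A, transition), 25 (T/C, transition), 28 (T/C, transition), 30 (C/G, transversion), 31 (C/T, transition), 36 (T/C, transition), 40 (G/A, transition).
Of the 13 differences, 12 transitions and 1 transversion, so Ti/Tv = 12/1 = 12.000.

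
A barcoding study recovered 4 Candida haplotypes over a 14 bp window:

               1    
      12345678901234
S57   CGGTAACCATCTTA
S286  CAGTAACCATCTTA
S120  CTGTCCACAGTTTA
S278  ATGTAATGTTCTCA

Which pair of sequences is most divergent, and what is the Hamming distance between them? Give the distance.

9

Pairwise Hamming distances:
  S57 vs S286: 1
  S57 vs S120: 6
  S57 vs S278: 6
  S286 vs S120: 6
  S286 vs S278: 6
  S120 vs S278: 9
The largest is 9, between S120 and S278.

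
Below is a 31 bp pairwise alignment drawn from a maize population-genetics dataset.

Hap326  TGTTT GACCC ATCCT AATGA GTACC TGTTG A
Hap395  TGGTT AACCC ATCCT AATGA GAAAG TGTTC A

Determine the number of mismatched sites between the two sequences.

Differing sites — 3:T/G; 6:G/A; 22:T/A; 24:C/A; 25:C/G; 30:G/C.
That gives 6 mismatches out of 31 aligned sites, so the Hamming distance is 6.

6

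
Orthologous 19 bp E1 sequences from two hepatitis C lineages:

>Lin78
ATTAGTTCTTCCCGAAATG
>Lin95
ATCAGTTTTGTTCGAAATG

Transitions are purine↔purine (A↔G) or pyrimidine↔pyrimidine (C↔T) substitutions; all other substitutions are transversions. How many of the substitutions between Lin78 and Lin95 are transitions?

The sequences differ at positions 3 (T/C, transition), 8 (C/T, transition), 10 (T/G, transversion), 11 (C/T, transition), 12 (C/T, transition).
Of the 5 differences, 4 transitions and 1 transversion, so the answer is 4.

4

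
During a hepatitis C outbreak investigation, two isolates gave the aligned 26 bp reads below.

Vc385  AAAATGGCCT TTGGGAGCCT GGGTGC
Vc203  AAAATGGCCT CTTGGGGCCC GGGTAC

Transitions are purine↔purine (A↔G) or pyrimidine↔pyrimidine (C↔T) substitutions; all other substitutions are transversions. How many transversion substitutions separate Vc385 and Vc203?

Mismatches occur at site 11 (T/C, transition), site 13 (G/T, transversion), site 16 (A/G, transition), site 20 (T/C, transition), site 25 (G/A, transition).
Of the 5 differences, 4 transitions and 1 transversion, so the answer is 1.

1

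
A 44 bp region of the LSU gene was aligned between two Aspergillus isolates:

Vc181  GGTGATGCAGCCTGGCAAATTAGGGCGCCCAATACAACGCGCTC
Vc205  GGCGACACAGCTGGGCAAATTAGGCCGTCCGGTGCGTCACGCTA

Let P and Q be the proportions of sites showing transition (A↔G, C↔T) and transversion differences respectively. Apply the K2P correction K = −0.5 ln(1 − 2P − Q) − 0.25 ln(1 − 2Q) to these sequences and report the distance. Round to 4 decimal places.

Mismatches occur at site 3 (T↔C, transition), site 6 (T↔C, transition), site 7 (G↔A, transition), site 12 (C↔T, transition), site 13 (T↔G, transversion), site 25 (G↔C, transversion), site 28 (C↔T, transition), site 31 (A↔G, transition), site 32 (A↔G, transition), site 34 (A↔G, transition), site 36 (A↔G, transition), site 37 (A↔T, transversion), site 39 (G↔A, transition), site 44 (C↔A, transversion).
Of the 14 differences, 10 transitions and 4 transversions over 44 sites: P = 10/44 = 0.227273, Q = 4/44 = 0.090909.
d = −0.5·ln(0.454545) − 0.25·ln(0.818182) = −0.5·(-0.788458) − 0.25·(-0.200670) = 0.4444.

0.4444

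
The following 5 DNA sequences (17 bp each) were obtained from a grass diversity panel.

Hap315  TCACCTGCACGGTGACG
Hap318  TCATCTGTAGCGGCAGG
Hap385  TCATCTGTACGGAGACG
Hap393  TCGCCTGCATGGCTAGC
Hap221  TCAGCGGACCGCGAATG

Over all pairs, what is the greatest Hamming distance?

Pairwise Hamming distances:
  Hap315 vs Hap318: 7
  Hap315 vs Hap385: 3
  Hap315 vs Hap393: 6
  Hap315 vs Hap221: 8
  Hap318 vs Hap385: 5
  Hap318 vs Hap393: 8
  Hap318 vs Hap221: 9
  Hap385 vs Hap393: 8
  Hap385 vs Hap221: 8
  Hap393 vs Hap221: 11
The largest is 11, between Hap393 and Hap221.

11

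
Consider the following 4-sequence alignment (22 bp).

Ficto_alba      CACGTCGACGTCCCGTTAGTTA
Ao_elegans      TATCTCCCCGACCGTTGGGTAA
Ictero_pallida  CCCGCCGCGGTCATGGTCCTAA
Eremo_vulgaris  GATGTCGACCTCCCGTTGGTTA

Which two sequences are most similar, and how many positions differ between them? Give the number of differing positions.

Pairwise Hamming distances:
  Ficto_alba vs Ao_elegans: 11
  Ficto_alba vs Ictero_pallida: 10
  Ficto_alba vs Eremo_vulgaris: 4
  Ao_elegans vs Ictero_pallida: 15
  Ao_elegans vs Eremo_vulgaris: 10
  Ictero_pallida vs Eremo_vulgaris: 13
The smallest is 4, between Ficto_alba and Eremo_vulgaris.

4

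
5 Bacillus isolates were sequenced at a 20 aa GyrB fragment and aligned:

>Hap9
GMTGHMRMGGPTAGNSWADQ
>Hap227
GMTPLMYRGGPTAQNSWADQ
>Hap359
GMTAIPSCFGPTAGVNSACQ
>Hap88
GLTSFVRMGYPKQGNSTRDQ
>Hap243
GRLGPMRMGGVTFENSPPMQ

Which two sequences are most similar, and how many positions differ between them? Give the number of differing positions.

Pairwise Hamming distances:
  Hap9 vs Hap227: 5
  Hap9 vs Hap359: 10
  Hap9 vs Hap88: 9
  Hap9 vs Hap243: 9
  Hap227 vs Hap359: 11
  Hap227 vs Hap88: 12
  Hap227 vs Hap243: 12
  Hap359 vs Hap88: 15
  Hap359 vs Hap243: 16
  Hap88 vs Hap243: 13
The smallest is 5, between Hap9 and Hap227.

5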